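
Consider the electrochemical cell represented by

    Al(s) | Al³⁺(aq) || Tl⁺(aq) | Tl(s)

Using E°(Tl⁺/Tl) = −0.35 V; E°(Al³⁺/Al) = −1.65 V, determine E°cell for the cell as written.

By convention the left-hand electrode in cell notation is the anode (oxidation) and the right-hand electrode is the cathode (reduction).
E°cell = E°(right) − E°(left) = −0.35 − (−1.65) = +1.30 V.

+1.30 V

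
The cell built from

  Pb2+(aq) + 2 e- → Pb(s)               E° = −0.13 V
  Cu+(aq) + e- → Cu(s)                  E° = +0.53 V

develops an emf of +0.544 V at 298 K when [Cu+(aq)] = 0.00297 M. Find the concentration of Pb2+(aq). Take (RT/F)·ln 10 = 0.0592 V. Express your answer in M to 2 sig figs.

The Cu⁺/Cu couple has the larger reduction potential, so it is the cathode: E°cell = +0.53 − (−0.13) = +0.66 V and n = 2.
Rearranging E = E° − (0.0592/n)·log Q gives log Q = 2(+0.66 − (+0.544))/0.0592 = 3.919.
Balancing electrons gives 2 Cu+(aq) + Pb(s) → 2 Cu(s) + Pb2+(aq); thus Q = [Pb2+(aq)] / [Cu+(aq)]^2.
Isolating [Pb2+(aq)] in Q = 10^{3.919} yields log [Pb2+(aq)] = −1.135, i.e. 0.073 M.

0.073 M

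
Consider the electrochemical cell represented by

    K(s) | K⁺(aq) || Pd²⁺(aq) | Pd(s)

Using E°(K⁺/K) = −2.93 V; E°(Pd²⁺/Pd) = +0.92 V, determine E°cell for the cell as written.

By convention the left-hand electrode in cell notation is the anode (oxidation) and the right-hand electrode is the cathode (reduction).
E°cell = E°(right) − E°(left) = +0.92 − (−2.93) = +3.85 V.

+3.85 V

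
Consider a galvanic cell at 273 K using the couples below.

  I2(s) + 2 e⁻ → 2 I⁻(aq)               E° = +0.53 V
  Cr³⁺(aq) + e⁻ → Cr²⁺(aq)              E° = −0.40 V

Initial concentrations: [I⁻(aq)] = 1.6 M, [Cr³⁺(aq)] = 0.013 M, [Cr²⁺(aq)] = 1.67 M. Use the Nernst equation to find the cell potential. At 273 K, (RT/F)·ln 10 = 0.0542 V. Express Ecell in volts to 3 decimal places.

+1.033 V

Since E°(I₂/I⁻) > E°(Cr³⁺/Cr²⁺), I₂/I⁻ serves as the cathode.
The standard potential is +0.53 − (−0.40) = +0.93 V and the balanced reaction transfers n = 2 electrons.
For the overall reaction I2(s) + 2 Cr²⁺(aq) → 2 I⁻(aq) + 2 Cr³⁺(aq), Q = ([I⁻(aq)]^2·[Cr³⁺(aq)]^2) / [Cr²⁺(aq)]^2 = 0.000155, giving log Q = −3.809.
By the Nernst equation, E = +0.93 − (0.0542/2)·(−3.809) = +1.033 V.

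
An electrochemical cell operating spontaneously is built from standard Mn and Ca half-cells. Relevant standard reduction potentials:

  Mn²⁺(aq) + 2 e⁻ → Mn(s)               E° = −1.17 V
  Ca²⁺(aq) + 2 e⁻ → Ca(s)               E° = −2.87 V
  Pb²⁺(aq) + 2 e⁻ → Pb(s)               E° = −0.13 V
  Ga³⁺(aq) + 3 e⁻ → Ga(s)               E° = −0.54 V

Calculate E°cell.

+1.70 V

The Mn²⁺/Mn couple has the higher E°, so Mn ion is reduced (cathode) and Ca is oxidized (anode).
E°cell = E°(cathode) − E°(anode) = −1.17 − (−2.87) = +1.70 V.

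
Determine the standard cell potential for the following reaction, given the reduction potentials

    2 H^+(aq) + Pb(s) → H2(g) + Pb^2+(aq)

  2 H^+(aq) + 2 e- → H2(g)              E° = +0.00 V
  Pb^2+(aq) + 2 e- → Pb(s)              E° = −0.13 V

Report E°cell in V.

In the reaction as written, H^+(aq) is reduced (cathode) and Pb^2+(aq) is produced by oxidation at the anode.
E°cell = E°(cathode) − E°(anode) = +0.00 − (−0.13) = +0.13 V.
The positive value indicates the reaction is spontaneous as written.

+0.13 V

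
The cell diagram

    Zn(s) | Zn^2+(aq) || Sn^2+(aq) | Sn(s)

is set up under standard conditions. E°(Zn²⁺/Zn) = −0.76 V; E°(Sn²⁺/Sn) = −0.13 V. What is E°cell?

+0.63 V

By convention the left-hand electrode in cell notation is the anode (oxidation) and the right-hand electrode is the cathode (reduction).
E°cell = E°(right) − E°(left) = −0.13 − (−0.76) = +0.63 V.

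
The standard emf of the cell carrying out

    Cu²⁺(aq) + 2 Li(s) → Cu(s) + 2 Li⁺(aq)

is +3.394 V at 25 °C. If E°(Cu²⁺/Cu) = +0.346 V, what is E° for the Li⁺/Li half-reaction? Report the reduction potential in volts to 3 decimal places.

In the reaction as written the Cu²⁺/Cu couple is reduced (cathode) and Li⁺/Li is oxidized (anode), so E°cell = E°(Cu²⁺/Cu) − E°(Li⁺/Li).
E°(Li⁺/Li) = E°(cathode) − E°cell = +0.346 − (+3.394) = −3.048 V.

−3.048 V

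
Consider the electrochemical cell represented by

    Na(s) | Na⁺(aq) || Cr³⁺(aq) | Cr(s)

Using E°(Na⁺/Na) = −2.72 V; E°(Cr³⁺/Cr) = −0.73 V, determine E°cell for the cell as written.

By convention the left-hand electrode in cell notation is the anode (oxidation) and the right-hand electrode is the cathode (reduction).
E°cell = E°(right) − E°(left) = −0.73 − (−2.72) = +1.99 V.

+1.99 V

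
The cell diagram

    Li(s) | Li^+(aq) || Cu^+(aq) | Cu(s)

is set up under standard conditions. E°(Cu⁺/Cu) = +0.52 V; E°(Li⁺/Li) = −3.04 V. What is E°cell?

By convention the left-hand electrode in cell notation is the anode (oxidation) and the right-hand electrode is the cathode (reduction).
E°cell = E°(right) − E°(left) = +0.52 − (−3.04) = +3.56 V.

+3.56 V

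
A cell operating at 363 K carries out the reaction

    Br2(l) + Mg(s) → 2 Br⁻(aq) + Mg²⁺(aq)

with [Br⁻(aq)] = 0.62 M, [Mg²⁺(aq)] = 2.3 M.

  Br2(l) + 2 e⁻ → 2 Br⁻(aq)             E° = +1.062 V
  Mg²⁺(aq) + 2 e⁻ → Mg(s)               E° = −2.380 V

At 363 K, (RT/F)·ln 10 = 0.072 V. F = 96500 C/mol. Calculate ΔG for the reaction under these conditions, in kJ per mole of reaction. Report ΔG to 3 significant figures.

The standard cell potential is +1.062 − (−2.380) = +3.442 V, with n = 2 electrons in the balanced equation.
Here Q = [Br⁻(aq)]^2·[Mg²⁺(aq)] = 0.884 (log Q = −0.053), giving E = +3.442 − (0.072/2)·(−0.053) = +3.4439 V.
Then ΔG = −nFE = −2 × 96500 × +3.4439 J/mol = −665 kJ/mol.

−665 kJ/mol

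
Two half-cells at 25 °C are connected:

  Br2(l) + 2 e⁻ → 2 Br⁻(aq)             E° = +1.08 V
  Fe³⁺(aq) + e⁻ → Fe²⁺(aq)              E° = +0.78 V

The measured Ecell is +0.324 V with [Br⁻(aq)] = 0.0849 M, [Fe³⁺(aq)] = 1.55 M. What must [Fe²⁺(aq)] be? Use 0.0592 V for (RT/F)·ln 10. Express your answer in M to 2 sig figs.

0.33 M

The Br₂/Br⁻ couple has the larger reduction potential, so it is the cathode: E°cell = +1.08 − (+0.78) = +0.30 V and n = 2.
Since E = E° − (0.0592/n)·log Q, log Q = n(E° − E)/0.0592 = −0.811.
For Br2(l) + 2 Fe²⁺(aq) → 2 Br⁻(aq) + 2 Fe³⁺(aq), the reaction quotient is Q = ([Br⁻(aq)]^2·[Fe³⁺(aq)]^2) / [Fe²⁺(aq)]^2.
Substituting the known concentrations and solving, log [Fe²⁺(aq)] = −0.475 and [Fe²⁺(aq)] = 0.33 M.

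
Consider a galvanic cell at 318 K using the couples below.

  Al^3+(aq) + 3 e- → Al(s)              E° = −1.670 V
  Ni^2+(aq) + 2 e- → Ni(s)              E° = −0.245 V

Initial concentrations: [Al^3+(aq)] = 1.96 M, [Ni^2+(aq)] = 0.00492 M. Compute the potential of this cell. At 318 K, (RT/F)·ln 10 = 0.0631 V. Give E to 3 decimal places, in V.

The Ni²⁺/Ni couple has the more positive E°, so it is the cathode; Al³⁺/Al is the anode.
E°cell = E°cat − E°an = −0.245 − (−1.670) = +1.425 V; n = 6.
For the overall reaction 3 Ni^2+(aq) + 2 Al(s) → 3 Ni(s) + 2 Al^3+(aq), Q = [Al^3+(aq)]^2 / [Ni^2+(aq)]^3 = 3.23×10^7, giving log Q = 7.509.
Applying E = E° − (RT ln10/nF)·log Q gives +1.425 − (0.0631/6)(7.509) = +1.346 V.

+1.346 V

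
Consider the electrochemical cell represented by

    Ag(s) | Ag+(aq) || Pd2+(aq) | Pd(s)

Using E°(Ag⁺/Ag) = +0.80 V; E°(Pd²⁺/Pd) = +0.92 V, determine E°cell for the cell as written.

+0.12 V

By convention the left-hand electrode in cell notation is the anode (oxidation) and the right-hand electrode is the cathode (reduction).
E°cell = E°(right) − E°(left) = +0.92 − (+0.80) = +0.12 V.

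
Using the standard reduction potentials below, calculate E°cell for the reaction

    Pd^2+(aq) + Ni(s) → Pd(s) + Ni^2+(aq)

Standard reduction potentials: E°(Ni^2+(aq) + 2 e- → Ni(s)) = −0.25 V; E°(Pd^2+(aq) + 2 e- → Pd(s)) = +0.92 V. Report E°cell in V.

In the reaction as written, Pd^2+(aq) is reduced (cathode) and Ni^2+(aq) is produced by oxidation at the anode.
E°cell = E°(cathode) − E°(anode) = +0.92 − (−0.25) = +1.17 V.
The positive value indicates the reaction is spontaneous as written.

+1.17 V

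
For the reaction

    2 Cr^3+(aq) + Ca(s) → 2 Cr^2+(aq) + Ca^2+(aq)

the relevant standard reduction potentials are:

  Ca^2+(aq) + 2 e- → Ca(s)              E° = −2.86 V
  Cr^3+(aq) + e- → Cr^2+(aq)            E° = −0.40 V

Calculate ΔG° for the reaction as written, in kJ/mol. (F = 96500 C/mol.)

In the reaction as written Cr^3+(aq) is reduced, so the Cr³⁺/Cr²⁺ couple is the cathode and Ca²⁺/Ca is the anode.
E°cell = −0.40 − (−2.86) = +2.46 V; balancing electrons gives n = 2.
ΔG° = −nFE°cell = −(2)(96500)(+2.46) J/mol = −475 kJ/mol.

−475 kJ/mol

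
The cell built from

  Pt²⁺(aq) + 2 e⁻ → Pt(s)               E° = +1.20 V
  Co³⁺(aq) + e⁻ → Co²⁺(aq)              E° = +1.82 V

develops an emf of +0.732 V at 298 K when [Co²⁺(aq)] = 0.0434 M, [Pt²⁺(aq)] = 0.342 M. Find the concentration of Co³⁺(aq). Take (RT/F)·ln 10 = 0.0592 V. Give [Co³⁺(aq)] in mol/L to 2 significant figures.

The Co³⁺/Co²⁺ couple has the larger reduction potential, so it is the cathode: E°cell = +1.82 − (+1.20) = +0.62 V and n = 2.
Rearranging E = E° − (0.0592/n)·log Q gives log Q = 2(+0.62 − (+0.732))/0.0592 = −3.784.
Balancing electrons gives 2 Co³⁺(aq) + Pt(s) → 2 Co²⁺(aq) + Pt²⁺(aq); thus Q = ([Co²⁺(aq)]^2·[Pt²⁺(aq)]) / [Co³⁺(aq)]^2.
Solving for the unknown gives log [Co³⁺(aq)] = 0.297, so [Co³⁺(aq)] ≈ 2.0 M.

2.0 M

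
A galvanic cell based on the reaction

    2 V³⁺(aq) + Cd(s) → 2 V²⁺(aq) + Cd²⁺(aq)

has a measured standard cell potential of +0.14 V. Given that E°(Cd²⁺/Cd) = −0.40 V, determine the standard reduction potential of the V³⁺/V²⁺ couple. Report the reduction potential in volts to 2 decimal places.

In the reaction as written the V³⁺/V²⁺ couple is reduced (cathode) and Cd²⁺/Cd is oxidized (anode), so E°cell = E°(V³⁺/V²⁺) − E°(Cd²⁺/Cd).
E°(V³⁺/V²⁺) = E°cell + E°(anode) = +0.14 + (−0.40) = −0.26 V.

−0.26 V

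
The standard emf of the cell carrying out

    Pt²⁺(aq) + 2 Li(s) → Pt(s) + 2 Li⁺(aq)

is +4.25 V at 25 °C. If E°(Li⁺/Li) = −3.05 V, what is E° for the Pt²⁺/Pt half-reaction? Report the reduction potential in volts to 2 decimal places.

+1.20 V

In the reaction as written the Pt²⁺/Pt couple is reduced (cathode) and Li⁺/Li is oxidized (anode), so E°cell = E°(Pt²⁺/Pt) − E°(Li⁺/Li).
E°(Pt²⁺/Pt) = E°cell + E°(anode) = +4.25 + (−3.05) = +1.20 V.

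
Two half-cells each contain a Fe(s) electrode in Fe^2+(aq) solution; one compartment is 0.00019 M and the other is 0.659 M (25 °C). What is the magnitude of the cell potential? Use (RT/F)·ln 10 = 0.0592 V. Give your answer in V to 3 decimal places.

For a concentration cell E°cell = 0, since both electrodes use the same couple.
The compartment with the higher Fe^2+(aq) concentration (0.659 M) acts as the cathode; ions are reduced there and produced at the dilute (0.00019 M) anode.
With n = 2, Ecell = −(0.0592/2)·log([dilute]/[conc]) = −(0.0592/2)·log(0.00019/0.659) = +0.105 V.

0.105 V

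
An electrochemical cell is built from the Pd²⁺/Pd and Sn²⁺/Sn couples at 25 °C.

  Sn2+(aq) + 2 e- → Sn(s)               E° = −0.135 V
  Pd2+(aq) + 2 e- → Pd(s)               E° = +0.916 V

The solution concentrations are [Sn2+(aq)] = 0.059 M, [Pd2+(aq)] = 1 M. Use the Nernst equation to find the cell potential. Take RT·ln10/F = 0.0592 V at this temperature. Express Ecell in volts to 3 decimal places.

The Pd²⁺/Pd couple has the more positive E°, so it is the cathode; Sn²⁺/Sn is the anode.
The standard potential is +0.916 − (−0.135) = +1.051 V and the balanced reaction transfers n = 2 electrons.
Balancing gives Pd2+(aq) + Sn(s) → Pd(s) + Sn2+(aq); hence Q = [Sn2+(aq)] / [Pd2+(aq)] = 0.059 (log Q = −1.229).
Applying E = E° − (RT ln10/nF)·log Q gives +1.051 − (0.0592/2)(−1.229) = +1.087 V.

+1.087 V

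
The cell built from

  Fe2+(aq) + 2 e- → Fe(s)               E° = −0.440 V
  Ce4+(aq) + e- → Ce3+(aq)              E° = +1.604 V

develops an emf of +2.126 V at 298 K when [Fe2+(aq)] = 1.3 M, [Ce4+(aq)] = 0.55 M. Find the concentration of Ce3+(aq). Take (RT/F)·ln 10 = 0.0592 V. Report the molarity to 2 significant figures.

0.020 M

Ce⁴⁺/Ce³⁺ is the cathode (higher E°); E°cell = +1.604 − (−0.440) = +2.044 V with n = 2.
From the Nernst equation, log Q = n(E° − E)/0.0592 = 2·(+2.044 − (+2.126))/0.0592 = −2.770.
For 2 Ce4+(aq) + Fe(s) → 2 Ce3+(aq) + Fe2+(aq), the reaction quotient is Q = ([Ce3+(aq)]^2·[Fe2+(aq)]) / [Ce4+(aq)]^2.
Solving for the unknown gives log [Ce3+(aq)] = −1.702, so [Ce3+(aq)] ≈ 0.020 M.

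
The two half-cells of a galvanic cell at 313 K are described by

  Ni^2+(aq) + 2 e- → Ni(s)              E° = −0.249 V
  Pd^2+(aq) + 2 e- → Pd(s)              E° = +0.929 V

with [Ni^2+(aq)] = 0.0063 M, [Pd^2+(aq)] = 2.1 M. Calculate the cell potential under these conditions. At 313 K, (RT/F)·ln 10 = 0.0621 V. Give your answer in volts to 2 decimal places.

+1.26 V

Since E°(Pd²⁺/Pd) > E°(Ni²⁺/Ni), Pd²⁺/Pd serves as the cathode.
The standard potential is +0.929 − (−0.249) = +1.178 V and the balanced reaction transfers n = 2 electrons.
For the overall reaction Pd^2+(aq) + Ni(s) → Pd(s) + Ni^2+(aq), Q = [Ni^2+(aq)] / [Pd^2+(aq)] = 0.003, giving log Q = −2.523.
By the Nernst equation, E = +1.178 − (0.0621/2)·(−2.523) = +1.26 V.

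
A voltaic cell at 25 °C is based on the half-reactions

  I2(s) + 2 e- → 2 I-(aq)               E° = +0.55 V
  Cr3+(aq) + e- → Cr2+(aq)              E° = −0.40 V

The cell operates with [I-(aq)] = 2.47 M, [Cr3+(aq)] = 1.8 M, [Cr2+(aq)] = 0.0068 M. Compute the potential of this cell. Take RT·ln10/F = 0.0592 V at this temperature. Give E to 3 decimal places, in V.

The I₂/I⁻ couple has the more positive E°, so it is the cathode; Cr³⁺/Cr²⁺ is the anode.
E°cell = +0.55 − (−0.40) = +0.95 V, with n = 2 electrons transferred.
Balancing gives I2(s) + 2 Cr2+(aq) → 2 I-(aq) + 2 Cr3+(aq); hence Q = ([I-(aq)]^2·[Cr3+(aq)]^2) / [Cr2+(aq)]^2 = 4.27×10^5 (log Q = 5.631).
Applying E = E° − (RT ln10/nF)·log Q gives +0.95 − (0.0592/2)(5.631) = +0.783 V.

+0.783 V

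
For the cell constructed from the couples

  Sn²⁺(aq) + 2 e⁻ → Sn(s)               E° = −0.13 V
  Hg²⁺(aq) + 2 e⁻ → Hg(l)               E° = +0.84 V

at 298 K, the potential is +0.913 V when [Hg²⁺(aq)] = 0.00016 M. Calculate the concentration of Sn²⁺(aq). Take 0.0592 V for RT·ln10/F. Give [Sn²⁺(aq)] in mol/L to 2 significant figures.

0.013 M

With Hg²⁺/Hg at the cathode and Sn²⁺/Sn at the anode, E°cell = +0.84 − (−0.13) = +0.97 V (n = 2).
Since E = E° − (0.0592/n)·log Q, log Q = n(E° − E)/0.0592 = 1.926.
For Hg²⁺(aq) + Sn(s) → Hg(l) + Sn²⁺(aq), the reaction quotient is Q = [Sn²⁺(aq)] / [Hg²⁺(aq)].
Solving for the unknown gives log [Sn²⁺(aq)] = −1.870, so [Sn²⁺(aq)] ≈ 0.013 M.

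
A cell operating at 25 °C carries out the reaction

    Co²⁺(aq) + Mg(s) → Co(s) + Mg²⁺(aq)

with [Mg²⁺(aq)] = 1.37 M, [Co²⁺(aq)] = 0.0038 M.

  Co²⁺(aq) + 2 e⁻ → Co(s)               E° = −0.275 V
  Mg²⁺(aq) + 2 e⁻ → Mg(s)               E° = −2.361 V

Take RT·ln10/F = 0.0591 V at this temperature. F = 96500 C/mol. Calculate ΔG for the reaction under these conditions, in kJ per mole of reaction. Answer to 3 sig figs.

E°cell = −0.275 − (−2.361) = +2.086 V; the balanced reaction transfers n = 2 electrons.
Here Q = [Mg²⁺(aq)] / [Co²⁺(aq)] = 361 (log Q = 2.557), giving E = +2.086 − (0.0591/2)·(2.557) = +2.0104 V.
Then ΔG = −nFE = −2 × 96500 × +2.0104 J/mol = −388 kJ/mol.

−388 kJ/mol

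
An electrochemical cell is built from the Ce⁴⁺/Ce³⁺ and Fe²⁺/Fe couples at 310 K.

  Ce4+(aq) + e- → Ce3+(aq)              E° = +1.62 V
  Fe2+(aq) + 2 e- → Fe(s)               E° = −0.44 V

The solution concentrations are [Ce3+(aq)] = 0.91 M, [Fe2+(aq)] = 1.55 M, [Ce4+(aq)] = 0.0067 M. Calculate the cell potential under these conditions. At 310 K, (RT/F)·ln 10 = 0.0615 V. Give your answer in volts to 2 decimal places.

+1.92 V

Ce⁴⁺/Ce³⁺ is reduced (cathode, E° = +1.62 V) and Fe²⁺/Fe is oxidized (anode).
The standard potential is +1.62 − (−0.44) = +2.06 V and the balanced reaction transfers n = 2 electrons.
The balanced reaction is 2 Ce4+(aq) + Fe(s) → 2 Ce3+(aq) + Fe2+(aq), so Q = ([Ce3+(aq)]^2·[Fe2+(aq)]) / [Ce4+(aq)]^2 = 2.86×10^4 and log Q = 4.456.
Applying E = E° − (RT ln10/nF)·log Q gives +2.06 − (0.0615/2)(4.456) = +1.92 V.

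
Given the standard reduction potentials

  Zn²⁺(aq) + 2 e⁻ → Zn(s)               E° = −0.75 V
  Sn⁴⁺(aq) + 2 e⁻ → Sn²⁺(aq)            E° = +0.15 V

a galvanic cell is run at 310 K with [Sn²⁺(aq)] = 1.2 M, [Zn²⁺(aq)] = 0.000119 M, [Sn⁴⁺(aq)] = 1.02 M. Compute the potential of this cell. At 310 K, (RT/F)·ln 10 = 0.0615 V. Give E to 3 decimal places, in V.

+1.019 V

Since E°(Sn⁴⁺/Sn²⁺) > E°(Zn²⁺/Zn), Sn⁴⁺/Sn²⁺ serves as the cathode.
E°cell = +0.15 − (−0.75) = +0.90 V, with n = 2 electrons transferred.
For the overall reaction Sn⁴⁺(aq) + Zn(s) → Sn²⁺(aq) + Zn²⁺(aq), Q = ([Sn²⁺(aq)]·[Zn²⁺(aq)]) / [Sn⁴⁺(aq)] = 0.00014, giving log Q = −3.854.
E = E° − (0.0615/n)·log Q = +0.90 − (0.0615/2)(−3.854) = +1.019 V.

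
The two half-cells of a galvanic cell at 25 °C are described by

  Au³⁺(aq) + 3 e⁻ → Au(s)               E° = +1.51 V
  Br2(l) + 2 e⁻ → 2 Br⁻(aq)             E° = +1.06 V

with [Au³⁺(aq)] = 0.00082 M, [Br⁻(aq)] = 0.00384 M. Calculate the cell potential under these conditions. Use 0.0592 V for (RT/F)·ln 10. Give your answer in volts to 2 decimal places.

The Au³⁺/Au couple has the more positive E°, so it is the cathode; Br₂/Br⁻ is the anode.
E°cell = +1.51 − (+1.06) = +0.45 V, with n = 6 electrons transferred.
For the overall reaction 2 Au³⁺(aq) + 6 Br⁻(aq) → 2 Au(s) + 3 Br2(l), Q = 1 / ([Au³⁺(aq)]^2·[Br⁻(aq)]^6) = 4.64×10^20, giving log Q = 20.666.
Applying E = E° − (RT ln10/nF)·log Q gives +0.45 − (0.0592/6)(20.666) = +0.25 V.

+0.25 V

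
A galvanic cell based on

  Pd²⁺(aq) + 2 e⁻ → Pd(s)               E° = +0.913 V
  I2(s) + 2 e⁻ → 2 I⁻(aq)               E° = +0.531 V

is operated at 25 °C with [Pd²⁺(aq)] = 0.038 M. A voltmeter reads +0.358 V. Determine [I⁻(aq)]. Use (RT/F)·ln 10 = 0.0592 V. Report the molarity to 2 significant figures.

The Pd²⁺/Pd couple has the larger reduction potential, so it is the cathode: E°cell = +0.913 − (+0.531) = +0.382 V and n = 2.
Rearranging E = E° − (0.0592/n)·log Q gives log Q = 2(+0.382 − (+0.358))/0.0592 = 0.811.
Balancing electrons gives Pd²⁺(aq) + 2 I⁻(aq) → Pd(s) + I2(s); thus Q = 1 / ([Pd²⁺(aq)]·[I⁻(aq)]^2).
Solving for the unknown gives log [I⁻(aq)] = 0.305, so [I⁻(aq)] ≈ 2.0 M.

2.0 M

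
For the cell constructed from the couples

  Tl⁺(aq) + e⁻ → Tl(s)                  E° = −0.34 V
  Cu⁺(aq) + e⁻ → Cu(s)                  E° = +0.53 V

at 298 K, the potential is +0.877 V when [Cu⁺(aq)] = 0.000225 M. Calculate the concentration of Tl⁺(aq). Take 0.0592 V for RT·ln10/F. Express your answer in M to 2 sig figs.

0.00017 M

With Cu⁺/Cu at the cathode and Tl⁺/Tl at the anode, E°cell = +0.53 − (−0.34) = +0.87 V (n = 1).
Since E = E° − (0.0592/n)·log Q, log Q = n(E° − E)/0.0592 = −0.118.
Balancing electrons gives Cu⁺(aq) + Tl(s) → Cu(s) + Tl⁺(aq); thus Q = [Tl⁺(aq)] / [Cu⁺(aq)].
Substituting the known concentrations and solving, log [Tl⁺(aq)] = −3.766 and [Tl⁺(aq)] = 0.00017 M.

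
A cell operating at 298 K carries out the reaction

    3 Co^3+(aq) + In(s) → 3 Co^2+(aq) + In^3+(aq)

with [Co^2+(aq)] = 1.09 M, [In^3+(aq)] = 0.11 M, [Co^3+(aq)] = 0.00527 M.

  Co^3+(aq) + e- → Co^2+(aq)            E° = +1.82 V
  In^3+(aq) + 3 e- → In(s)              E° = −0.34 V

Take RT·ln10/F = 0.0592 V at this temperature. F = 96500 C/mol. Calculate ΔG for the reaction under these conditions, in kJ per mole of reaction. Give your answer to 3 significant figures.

With Co³⁺/Co²⁺ reduced at the cathode, E°cell = +1.82 − (−0.34) = +2.16 V and n = 3.
Here Q = ([Co^2+(aq)]^3·[In^3+(aq)]) / [Co^3+(aq)]^3 = 9.73×10^5 (log Q = 5.988), giving E = +2.16 − (0.0592/3)·(5.988) = +2.0418 V.
Finally ΔG = −nFE = −(3)(96500 C/mol)(+2.0418 V) = −591 kJ/mol.

−591 kJ/mol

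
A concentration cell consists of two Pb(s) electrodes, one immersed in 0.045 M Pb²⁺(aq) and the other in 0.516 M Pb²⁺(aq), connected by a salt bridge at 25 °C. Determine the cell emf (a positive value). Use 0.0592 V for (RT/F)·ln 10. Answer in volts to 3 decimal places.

For a concentration cell E°cell = 0, since both electrodes use the same couple.
The compartment with the higher Pb²⁺(aq) concentration (0.516 M) acts as the cathode; ions are reduced there and produced at the dilute (0.045 M) anode.
With n = 2, Ecell = −(0.0592/2)·log([dilute]/[conc]) = −(0.0592/2)·log(0.045/0.516) = +0.031 V.

0.031 V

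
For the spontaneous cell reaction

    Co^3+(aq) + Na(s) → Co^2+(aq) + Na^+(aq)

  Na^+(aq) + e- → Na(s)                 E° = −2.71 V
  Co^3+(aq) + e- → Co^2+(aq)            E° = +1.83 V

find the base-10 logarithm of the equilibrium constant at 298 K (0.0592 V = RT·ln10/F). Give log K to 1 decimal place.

The Co³⁺/Co²⁺ couple is reduced (cathode); E°cell = +1.83 − (−2.71) = +4.54 V with n = 1.
At equilibrium E = 0, so log K = nE°cell / 0.0592 = (1)(+4.54) / 0.0592 = 76.7.

log K = 76.7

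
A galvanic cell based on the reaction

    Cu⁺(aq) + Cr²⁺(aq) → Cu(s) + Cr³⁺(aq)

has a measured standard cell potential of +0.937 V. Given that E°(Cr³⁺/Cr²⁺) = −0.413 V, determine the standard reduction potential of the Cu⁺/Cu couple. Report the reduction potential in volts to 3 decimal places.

In the reaction as written the Cu⁺/Cu couple is reduced (cathode) and Cr³⁺/Cr²⁺ is oxidized (anode), so E°cell = E°(Cu⁺/Cu) − E°(Cr³⁺/Cr²⁺).
E°(Cu⁺/Cu) = E°cell + E°(anode) = +0.937 + (−0.413) = +0.524 V.

+0.524 V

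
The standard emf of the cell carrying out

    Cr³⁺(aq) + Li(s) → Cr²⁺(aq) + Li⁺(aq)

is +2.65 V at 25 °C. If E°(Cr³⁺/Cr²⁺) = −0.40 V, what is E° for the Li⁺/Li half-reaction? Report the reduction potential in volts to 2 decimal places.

In the reaction as written the Cr³⁺/Cr²⁺ couple is reduced (cathode) and Li⁺/Li is oxidized (anode), so E°cell = E°(Cr³⁺/Cr²⁺) − E°(Li⁺/Li).
E°(Li⁺/Li) = E°(cathode) − E°cell = −0.40 − (+2.65) = −3.05 V.

−3.05 V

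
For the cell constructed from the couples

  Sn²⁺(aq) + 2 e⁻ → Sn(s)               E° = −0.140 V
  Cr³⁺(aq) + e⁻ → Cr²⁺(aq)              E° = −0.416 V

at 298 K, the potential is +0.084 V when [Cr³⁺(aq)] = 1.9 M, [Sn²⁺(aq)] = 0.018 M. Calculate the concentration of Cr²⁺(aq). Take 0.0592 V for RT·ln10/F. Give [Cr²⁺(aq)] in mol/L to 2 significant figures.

Sn²⁺/Sn is the cathode (higher E°); E°cell = −0.140 − (−0.416) = +0.276 V with n = 2.
Since E = E° − (0.0592/n)·log Q, log Q = n(E° − E)/0.0592 = 6.486.
The balanced reaction is Sn²⁺(aq) + 2 Cr²⁺(aq) → Sn(s) + 2 Cr³⁺(aq), so Q = [Cr³⁺(aq)]^2 / ([Sn²⁺(aq)]·[Cr²⁺(aq)]^2).
Substituting the known concentrations and solving, log [Cr²⁺(aq)] = −2.092 and [Cr²⁺(aq)] = 0.0081 M.

0.0081 M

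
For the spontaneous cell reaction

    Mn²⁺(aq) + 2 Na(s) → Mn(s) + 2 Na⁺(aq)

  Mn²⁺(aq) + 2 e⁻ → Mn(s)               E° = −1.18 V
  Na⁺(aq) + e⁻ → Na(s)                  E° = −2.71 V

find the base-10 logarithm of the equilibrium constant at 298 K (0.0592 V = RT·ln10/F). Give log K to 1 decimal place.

log K = 51.7

The Mn²⁺/Mn couple is reduced (cathode); E°cell = −1.18 − (−2.71) = +1.53 V with n = 2.
At equilibrium E = 0, so log K = nE°cell / 0.0592 = (2)(+1.53) / 0.0592 = 51.7.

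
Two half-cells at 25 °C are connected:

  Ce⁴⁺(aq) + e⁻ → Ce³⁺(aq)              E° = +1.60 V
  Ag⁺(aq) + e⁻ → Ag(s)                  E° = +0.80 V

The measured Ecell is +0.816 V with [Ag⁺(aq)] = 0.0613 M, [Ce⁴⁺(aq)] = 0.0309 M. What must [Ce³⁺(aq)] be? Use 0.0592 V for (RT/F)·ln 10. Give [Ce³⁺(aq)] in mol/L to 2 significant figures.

The Ce⁴⁺/Ce³⁺ couple has the larger reduction potential, so it is the cathode: E°cell = +1.60 − (+0.80) = +0.80 V and n = 1.
From the Nernst equation, log Q = n(E° − E)/0.0592 = 1·(+0.80 − (+0.816))/0.0592 = −0.270.
Balancing electrons gives Ce⁴⁺(aq) + Ag(s) → Ce³⁺(aq) + Ag⁺(aq); thus Q = ([Ce³⁺(aq)]·[Ag⁺(aq)]) / [Ce⁴⁺(aq)].
Isolating [Ce³⁺(aq)] in Q = 10^{−0.270} yields log [Ce³⁺(aq)] = −0.568, i.e. 0.27 M.

0.27 M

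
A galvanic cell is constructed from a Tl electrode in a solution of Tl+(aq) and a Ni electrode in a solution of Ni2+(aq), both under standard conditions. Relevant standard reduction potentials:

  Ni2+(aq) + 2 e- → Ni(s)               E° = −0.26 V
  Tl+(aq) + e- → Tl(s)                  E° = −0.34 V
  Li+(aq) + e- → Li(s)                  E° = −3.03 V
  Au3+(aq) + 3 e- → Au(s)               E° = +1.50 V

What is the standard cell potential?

The Ni²⁺/Ni couple has the higher E°, so Ni ion is reduced (cathode) and Tl is oxidized (anode).
E°cell = E°(cathode) − E°(anode) = −0.26 − (−0.34) = +0.08 V.

+0.08 V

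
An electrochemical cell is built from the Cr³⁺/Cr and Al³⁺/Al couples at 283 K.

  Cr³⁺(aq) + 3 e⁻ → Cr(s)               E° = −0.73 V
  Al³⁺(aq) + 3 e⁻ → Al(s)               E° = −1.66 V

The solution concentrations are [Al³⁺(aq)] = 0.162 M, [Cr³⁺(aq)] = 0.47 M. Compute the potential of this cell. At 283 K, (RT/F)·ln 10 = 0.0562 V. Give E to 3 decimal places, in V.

+0.939 V

Since E°(Cr³⁺/Cr) > E°(Al³⁺/Al), Cr³⁺/Cr serves as the cathode.
E°cell = −0.73 − (−1.66) = +0.93 V, with n = 3 electrons transferred.
For the overall reaction Cr³⁺(aq) + Al(s) → Cr(s) + Al³⁺(aq), Q = [Al³⁺(aq)] / [Cr³⁺(aq)] = 0.345, giving log Q = −0.463.
Applying E = E° − (RT ln10/nF)·log Q gives +0.93 − (0.0562/3)(−0.463) = +0.939 V.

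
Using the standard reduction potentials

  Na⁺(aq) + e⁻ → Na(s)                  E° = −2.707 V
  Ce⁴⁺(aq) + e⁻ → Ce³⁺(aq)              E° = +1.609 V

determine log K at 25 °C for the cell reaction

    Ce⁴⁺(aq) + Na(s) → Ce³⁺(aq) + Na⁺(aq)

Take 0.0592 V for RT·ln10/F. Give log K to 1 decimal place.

log K = 72.9

The Ce⁴⁺/Ce³⁺ couple is reduced (cathode); E°cell = +1.609 − (−2.707) = +4.316 V with n = 1.
At equilibrium E = 0, so log K = nE°cell / 0.0592 = (1)(+4.316) / 0.0592 = 72.9.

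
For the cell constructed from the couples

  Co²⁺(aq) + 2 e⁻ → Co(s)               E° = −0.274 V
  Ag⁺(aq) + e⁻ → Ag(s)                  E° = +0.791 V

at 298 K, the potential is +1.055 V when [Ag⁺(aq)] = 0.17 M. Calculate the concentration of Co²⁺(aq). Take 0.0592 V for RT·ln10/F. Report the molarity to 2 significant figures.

0.063 M

With Ag⁺/Ag at the cathode and Co²⁺/Co at the anode, E°cell = +0.791 − (−0.274) = +1.065 V (n = 2).
Rearranging E = E° − (0.0592/n)·log Q gives log Q = 2(+1.065 − (+1.055))/0.0592 = 0.338.
Balancing electrons gives 2 Ag⁺(aq) + Co(s) → 2 Ag(s) + Co²⁺(aq); thus Q = [Co²⁺(aq)] / [Ag⁺(aq)]^2.
Isolating [Co²⁺(aq)] in Q = 10^{0.338} yields log [Co²⁺(aq)] = −1.201, i.e. 0.063 M.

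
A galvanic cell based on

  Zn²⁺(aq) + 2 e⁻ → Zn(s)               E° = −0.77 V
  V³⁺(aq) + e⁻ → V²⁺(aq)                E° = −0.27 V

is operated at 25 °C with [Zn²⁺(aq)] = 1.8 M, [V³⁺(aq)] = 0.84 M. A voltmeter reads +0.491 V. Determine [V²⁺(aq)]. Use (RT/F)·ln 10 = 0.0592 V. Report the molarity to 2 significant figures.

0.89 M

The V³⁺/V²⁺ couple has the larger reduction potential, so it is the cathode: E°cell = −0.27 − (−0.77) = +0.50 V and n = 2.
Rearranging E = E° − (0.0592/n)·log Q gives log Q = 2(+0.50 − (+0.491))/0.0592 = 0.304.
The balanced reaction is 2 V³⁺(aq) + Zn(s) → 2 V²⁺(aq) + Zn²⁺(aq), so Q = ([V²⁺(aq)]^2·[Zn²⁺(aq)]) / [V³⁺(aq)]^2.
Isolating [V²⁺(aq)] in Q = 10^{0.304} yields log [V²⁺(aq)] = −0.051, i.e. 0.89 M.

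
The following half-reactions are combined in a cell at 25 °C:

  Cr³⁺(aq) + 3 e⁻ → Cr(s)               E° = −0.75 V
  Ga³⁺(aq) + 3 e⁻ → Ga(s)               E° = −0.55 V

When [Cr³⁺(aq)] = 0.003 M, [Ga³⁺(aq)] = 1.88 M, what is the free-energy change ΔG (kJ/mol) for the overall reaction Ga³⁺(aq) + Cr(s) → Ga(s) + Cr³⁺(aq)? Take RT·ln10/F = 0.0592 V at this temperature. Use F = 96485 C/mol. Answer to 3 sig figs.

−73.9 kJ/mol

With Ga³⁺/Ga reduced at the cathode, E°cell = −0.55 − (−0.75) = +0.20 V and n = 3.
Here Q = [Cr³⁺(aq)] / [Ga³⁺(aq)] = 0.0016 (log Q = −2.797), giving E = +0.20 − (0.0592/3)·(−2.797) = +0.2552 V.
ΔG = −nFE = −(3)(96485)(+0.2552) J/mol = −73.9 kJ/mol.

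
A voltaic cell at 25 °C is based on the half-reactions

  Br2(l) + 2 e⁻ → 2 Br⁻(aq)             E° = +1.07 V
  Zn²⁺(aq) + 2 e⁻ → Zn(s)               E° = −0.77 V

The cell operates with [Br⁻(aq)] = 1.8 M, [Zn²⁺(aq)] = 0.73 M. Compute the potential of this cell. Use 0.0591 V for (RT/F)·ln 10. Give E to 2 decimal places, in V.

Since E°(Br₂/Br⁻) > E°(Zn²⁺/Zn), Br₂/Br⁻ serves as the cathode.
E°cell = +1.07 − (−0.77) = +1.84 V, with n = 2 electrons transferred.
Balancing gives Br2(l) + Zn(s) → 2 Br⁻(aq) + Zn²⁺(aq); hence Q = [Br⁻(aq)]^2·[Zn²⁺(aq)] = 2.37 (log Q = 0.374).
By the Nernst equation, E = +1.84 − (0.0591/2)·(0.374) = +1.83 V.

+1.83 V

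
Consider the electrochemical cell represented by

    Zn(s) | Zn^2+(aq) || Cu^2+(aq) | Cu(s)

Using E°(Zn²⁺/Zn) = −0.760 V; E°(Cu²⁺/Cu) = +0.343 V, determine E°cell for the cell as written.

By convention the left-hand electrode in cell notation is the anode (oxidation) and the right-hand electrode is the cathode (reduction).
E°cell = E°(right) − E°(left) = +0.343 − (−0.760) = +1.103 V.

+1.103 V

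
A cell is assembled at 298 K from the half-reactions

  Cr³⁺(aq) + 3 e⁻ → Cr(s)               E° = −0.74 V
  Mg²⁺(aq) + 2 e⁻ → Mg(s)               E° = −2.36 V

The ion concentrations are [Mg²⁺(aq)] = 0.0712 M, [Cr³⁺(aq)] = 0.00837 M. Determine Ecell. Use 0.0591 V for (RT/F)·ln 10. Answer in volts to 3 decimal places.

+1.613 V

Since E°(Cr³⁺/Cr) > E°(Mg²⁺/Mg), Cr³⁺/Cr serves as the cathode.
E°cell = −0.74 − (−2.36) = +1.62 V, with n = 6 electrons transferred.
The balanced reaction is 2 Cr³⁺(aq) + 3 Mg(s) → 2 Cr(s) + 3 Mg²⁺(aq), so Q = [Mg²⁺(aq)]^3 / [Cr³⁺(aq)]^2 = 5.15 and log Q = 0.712.
Applying E = E° − (RT ln10/nF)·log Q gives +1.62 − (0.0591/6)(0.712) = +1.613 V.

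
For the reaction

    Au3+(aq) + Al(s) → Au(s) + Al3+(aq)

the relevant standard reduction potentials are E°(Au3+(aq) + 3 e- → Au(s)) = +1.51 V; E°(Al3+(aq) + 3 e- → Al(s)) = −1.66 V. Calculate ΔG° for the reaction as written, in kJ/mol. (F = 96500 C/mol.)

In the reaction as written Au3+(aq) is reduced, so the Au³⁺/Au couple is the cathode and Al³⁺/Al is the anode.
E°cell = +1.51 − (−1.66) = +3.17 V; balancing electrons gives n = 3.
ΔG° = −nFE°cell = −(3)(96500)(+3.17) J/mol = −918 kJ/mol.

−918 kJ/mol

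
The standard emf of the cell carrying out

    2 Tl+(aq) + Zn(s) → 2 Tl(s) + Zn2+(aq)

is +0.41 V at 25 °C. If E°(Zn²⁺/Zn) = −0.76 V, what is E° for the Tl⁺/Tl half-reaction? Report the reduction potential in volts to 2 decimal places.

−0.35 V

In the reaction as written the Tl⁺/Tl couple is reduced (cathode) and Zn²⁺/Zn is oxidized (anode), so E°cell = E°(Tl⁺/Tl) − E°(Zn²⁺/Zn).
E°(Tl⁺/Tl) = E°cell + E°(anode) = +0.41 + (−0.76) = −0.35 V.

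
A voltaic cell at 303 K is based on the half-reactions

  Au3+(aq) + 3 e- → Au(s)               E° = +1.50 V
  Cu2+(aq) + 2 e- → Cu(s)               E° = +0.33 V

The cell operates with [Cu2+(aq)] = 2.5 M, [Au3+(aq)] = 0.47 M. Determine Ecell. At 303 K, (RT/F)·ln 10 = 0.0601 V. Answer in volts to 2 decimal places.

Since E°(Au³⁺/Au) > E°(Cu²⁺/Cu), Au³⁺/Au serves as the cathode.
E°cell = +1.50 − (+0.33) = +1.17 V, with n = 6 electrons transferred.
Balancing gives 2 Au3+(aq) + 3 Cu(s) → 2 Au(s) + 3 Cu2+(aq); hence Q = [Cu2+(aq)]^3 / [Au3+(aq)]^2 = 70.7 (log Q = 1.850).
By the Nernst equation, E = +1.17 − (0.0601/6)·(1.850) = +1.15 V.

+1.15 V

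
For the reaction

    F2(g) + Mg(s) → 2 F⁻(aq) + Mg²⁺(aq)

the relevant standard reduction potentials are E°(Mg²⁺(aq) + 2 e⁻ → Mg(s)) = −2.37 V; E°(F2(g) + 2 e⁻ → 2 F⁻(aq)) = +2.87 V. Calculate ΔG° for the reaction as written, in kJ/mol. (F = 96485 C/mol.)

In the reaction as written F2(g) is reduced, so the F₂/F⁻ couple is the cathode and Mg²⁺/Mg is the anode.
E°cell = +2.87 − (−2.37) = +5.24 V; balancing electrons gives n = 2.
ΔG° = −nFE°cell = −(2)(96485)(+5.24) J/mol = −1011 kJ/mol.

−1011 kJ/mol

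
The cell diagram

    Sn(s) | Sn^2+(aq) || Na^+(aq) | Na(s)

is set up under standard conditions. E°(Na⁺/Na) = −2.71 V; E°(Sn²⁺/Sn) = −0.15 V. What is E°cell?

−2.56 V

By convention the left-hand electrode in cell notation is the anode (oxidation) and the right-hand electrode is the cathode (reduction).
E°cell = E°(right) − E°(left) = −2.71 − (−0.15) = −2.56 V.
The negative sign shows that, as written, the cell would require an external voltage to drive the reaction.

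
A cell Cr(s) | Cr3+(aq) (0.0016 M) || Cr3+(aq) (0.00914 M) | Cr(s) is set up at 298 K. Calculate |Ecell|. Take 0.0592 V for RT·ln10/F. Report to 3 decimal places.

0.015 V

For a concentration cell E°cell = 0, since both electrodes use the same couple.
The compartment with the higher Cr3+(aq) concentration (0.00914 M) acts as the cathode; ions are reduced there and produced at the dilute (0.0016 M) anode.
With n = 3, Ecell = −(0.0592/3)·log([dilute]/[conc]) = −(0.0592/3)·log(0.0016/0.00914) = +0.015 V.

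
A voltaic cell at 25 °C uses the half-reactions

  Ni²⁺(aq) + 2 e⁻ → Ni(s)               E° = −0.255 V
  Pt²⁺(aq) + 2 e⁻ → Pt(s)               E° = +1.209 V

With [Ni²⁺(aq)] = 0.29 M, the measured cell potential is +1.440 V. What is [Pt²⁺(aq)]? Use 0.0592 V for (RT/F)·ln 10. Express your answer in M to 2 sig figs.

Pt²⁺/Pt is the cathode (higher E°); E°cell = +1.209 − (−0.255) = +1.464 V with n = 2.
Rearranging E = E° − (0.0592/n)·log Q gives log Q = 2(+1.464 − (+1.440))/0.0592 = 0.811.
The balanced reaction is Pt²⁺(aq) + Ni(s) → Pt(s) + Ni²⁺(aq), so Q = [Ni²⁺(aq)] / [Pt²⁺(aq)].
Substituting the known concentrations and solving, log [Pt²⁺(aq)] = −1.349 and [Pt²⁺(aq)] = 0.045 M.

0.045 M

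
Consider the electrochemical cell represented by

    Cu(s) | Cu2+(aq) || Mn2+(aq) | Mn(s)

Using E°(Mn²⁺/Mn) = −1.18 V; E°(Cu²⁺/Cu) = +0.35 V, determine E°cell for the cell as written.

−1.53 V

By convention the left-hand electrode in cell notation is the anode (oxidation) and the right-hand electrode is the cathode (reduction).
E°cell = E°(right) − E°(left) = −1.18 − (+0.35) = −1.53 V.
The negative sign shows that, as written, the cell would require an external voltage to drive the reaction.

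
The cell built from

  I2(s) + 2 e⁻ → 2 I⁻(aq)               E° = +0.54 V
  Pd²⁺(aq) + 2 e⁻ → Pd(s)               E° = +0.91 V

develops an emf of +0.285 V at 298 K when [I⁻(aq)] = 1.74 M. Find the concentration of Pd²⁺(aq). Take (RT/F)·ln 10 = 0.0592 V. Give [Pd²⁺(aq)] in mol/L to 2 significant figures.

With Pd²⁺/Pd at the cathode and I₂/I⁻ at the anode, E°cell = +0.91 − (+0.54) = +0.37 V (n = 2).
Since E = E° − (0.0592/n)·log Q, log Q = n(E° − E)/0.0592 = 2.872.
The balanced reaction is Pd²⁺(aq) + 2 I⁻(aq) → Pd(s) + I2(s), so Q = 1 / ([Pd²⁺(aq)]·[I⁻(aq)]^2).
Solving for the unknown gives log [Pd²⁺(aq)] = −3.353, so [Pd²⁺(aq)] ≈ 0.00044 M.

0.00044 M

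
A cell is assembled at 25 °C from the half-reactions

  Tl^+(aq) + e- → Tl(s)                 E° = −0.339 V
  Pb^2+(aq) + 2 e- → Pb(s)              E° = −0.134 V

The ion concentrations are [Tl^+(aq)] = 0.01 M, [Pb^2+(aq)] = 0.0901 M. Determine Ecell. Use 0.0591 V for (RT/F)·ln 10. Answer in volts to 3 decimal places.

Since E°(Pb²⁺/Pb) > E°(Tl⁺/Tl), Pb²⁺/Pb serves as the cathode.
E°cell = E°cat − E°an = −0.134 − (−0.339) = +0.205 V; n = 2.
Balancing gives Pb^2+(aq) + 2 Tl(s) → Pb(s) + 2 Tl^+(aq); hence Q = [Tl^+(aq)]^2 / [Pb^2+(aq)] = 0.00111 (log Q = −2.955).
E = E° − (0.0591/n)·log Q = +0.205 − (0.0591/2)(−2.955) = +0.292 V.

+0.292 V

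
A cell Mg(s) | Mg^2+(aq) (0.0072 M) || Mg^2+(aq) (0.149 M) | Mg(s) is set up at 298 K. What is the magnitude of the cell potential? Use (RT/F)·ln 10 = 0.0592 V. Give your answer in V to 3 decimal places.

0.039 V

For a concentration cell E°cell = 0, since both electrodes use the same couple.
The compartment with the higher Mg^2+(aq) concentration (0.149 M) acts as the cathode; ions are reduced there and produced at the dilute (0.0072 M) anode.
With n = 2, Ecell = −(0.0592/2)·log([dilute]/[conc]) = −(0.0592/2)·log(0.0072/0.149) = +0.039 V.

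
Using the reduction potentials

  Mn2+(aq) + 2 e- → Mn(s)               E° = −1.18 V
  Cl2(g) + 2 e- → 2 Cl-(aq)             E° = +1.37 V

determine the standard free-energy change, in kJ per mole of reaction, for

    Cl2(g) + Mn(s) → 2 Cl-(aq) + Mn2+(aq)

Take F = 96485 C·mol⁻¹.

In the reaction as written Cl2(g) is reduced, so the Cl₂/Cl⁻ couple is the cathode and Mn²⁺/Mn is the anode.
E°cell = +1.37 − (−1.18) = +2.55 V; balancing electrons gives n = 2.
ΔG° = −nFE°cell = −(2)(96485)(+2.55) J/mol = −492 kJ/mol.

−492 kJ/mol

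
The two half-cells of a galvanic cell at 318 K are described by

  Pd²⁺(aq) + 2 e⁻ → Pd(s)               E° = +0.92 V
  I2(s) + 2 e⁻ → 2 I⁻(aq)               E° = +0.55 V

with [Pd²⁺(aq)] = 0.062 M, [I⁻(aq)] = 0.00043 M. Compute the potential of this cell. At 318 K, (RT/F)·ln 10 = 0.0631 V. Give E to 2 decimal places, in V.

The Pd²⁺/Pd couple has the more positive E°, so it is the cathode; I₂/I⁻ is the anode.
E°cell = E°cat − E°an = +0.92 − (+0.55) = +0.37 V; n = 2.
Balancing gives Pd²⁺(aq) + 2 I⁻(aq) → Pd(s) + I2(s); hence Q = 1 / ([Pd²⁺(aq)]·[I⁻(aq)]^2) = 8.72×10^7 (log Q = 7.941).
E = E° − (0.0631/n)·log Q = +0.37 − (0.0631/2)(7.941) = +0.12 V.

+0.12 V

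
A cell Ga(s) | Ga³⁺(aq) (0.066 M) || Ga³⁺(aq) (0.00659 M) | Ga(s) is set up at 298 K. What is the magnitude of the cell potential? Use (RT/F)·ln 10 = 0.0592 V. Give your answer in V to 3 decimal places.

0.020 V

For a concentration cell E°cell = 0, since both electrodes use the same couple.
The compartment with the higher Ga³⁺(aq) concentration (0.066 M) acts as the cathode; ions are reduced there and produced at the dilute (0.00659 M) anode.
With n = 3, Ecell = −(0.0592/3)·log([dilute]/[conc]) = −(0.0592/3)·log(0.00659/0.066) = +0.020 V.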